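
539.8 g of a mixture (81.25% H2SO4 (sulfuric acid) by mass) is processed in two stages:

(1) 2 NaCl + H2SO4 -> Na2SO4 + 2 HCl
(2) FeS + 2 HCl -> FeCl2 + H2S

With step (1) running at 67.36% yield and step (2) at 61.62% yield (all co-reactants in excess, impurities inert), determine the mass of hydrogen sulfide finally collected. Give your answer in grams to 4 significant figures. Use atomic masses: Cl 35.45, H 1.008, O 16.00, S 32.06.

Pure H2SO4 = 539.8 × 0.8125 = 438.59 g.
M(H2SO4) = 2(1.008) + 32.06 + 4(16.00) = 98.076 g/mol.
M(H2S) = 2(1.008) + 32.06 = 34.076 g/mol.
n(H2SO4) = 438.59 / 98.076 = 4.4719 mol.
Step 1 (H2SO4:HCl = 1:2): theoretical n(HCl) = 8.9438 mol; at 67.36% yield, n(HCl) = 6.0246 mol.
Step 2 (HCl:H2S = 2:1): theoretical n(H2S) = 3.0123 mol, so theoretical mass = 3.0123 × 34.076 = 102.65 g.
At 61.62% yield, actual mass of H2S = 102.65 × 0.6162 = 63.251 g.

63.25 g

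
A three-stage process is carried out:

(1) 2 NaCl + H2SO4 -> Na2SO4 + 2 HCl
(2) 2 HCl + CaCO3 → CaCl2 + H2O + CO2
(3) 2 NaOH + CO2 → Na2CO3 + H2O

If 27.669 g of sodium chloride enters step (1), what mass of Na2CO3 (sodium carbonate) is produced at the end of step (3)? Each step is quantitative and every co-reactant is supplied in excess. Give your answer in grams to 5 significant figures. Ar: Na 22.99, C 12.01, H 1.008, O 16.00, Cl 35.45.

25.091 g

M(NaCl) = 22.99 + 35.45 = 58.44 g/mol.
M(Na2CO3) = 2(22.99) + 12.01 + 3(16.00) = 105.99 g/mol.
n(NaCl) = 27.669 / 58.44 = 0.473460 mol.
Reaction (1): NaCl→HCl ratio 2:2 ⇒ n(HCl) = 0.473460 mol.
Reaction (2): HCl→CO2 ratio 2:1 ⇒ n(CO2) = 0.236730 mol.
Reaction (3): CO2→Na2CO3 ratio 1:1 ⇒ n(Na2CO3) = 0.236730 mol.
Mass of Na2CO3 = 0.236730 × 105.99 = 25.0910 g.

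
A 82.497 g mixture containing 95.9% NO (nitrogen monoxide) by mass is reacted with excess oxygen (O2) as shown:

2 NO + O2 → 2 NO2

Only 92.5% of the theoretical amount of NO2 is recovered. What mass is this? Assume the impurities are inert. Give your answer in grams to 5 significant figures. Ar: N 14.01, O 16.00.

Pure NO available = 82.497 g × 0.959 = 79.1146 g.
M(NO) = 14.01 + 16.00 = 30.01 g/mol.
M(NO2) = 14.01 + 2(16.00) = 46.01 g/mol.
n(NO) = 79.1146 g / 30.01 g/mol = 2.63628 mol.
From the equation the NO:NO2 mole ratio is 2:2, so n(NO2) = 2.63628 × 2/2 = 2.63628 mol.
Mass of NO2 = 2.63628 mol × 46.01 g/mol = 121.295 g.
Actual mass collected = 121.295 g × 0.925 = 112.198 g.

112.20 g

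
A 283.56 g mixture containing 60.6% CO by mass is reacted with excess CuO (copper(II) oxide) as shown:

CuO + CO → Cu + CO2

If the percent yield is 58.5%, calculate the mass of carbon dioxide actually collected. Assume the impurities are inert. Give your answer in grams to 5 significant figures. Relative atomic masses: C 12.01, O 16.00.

157.95 g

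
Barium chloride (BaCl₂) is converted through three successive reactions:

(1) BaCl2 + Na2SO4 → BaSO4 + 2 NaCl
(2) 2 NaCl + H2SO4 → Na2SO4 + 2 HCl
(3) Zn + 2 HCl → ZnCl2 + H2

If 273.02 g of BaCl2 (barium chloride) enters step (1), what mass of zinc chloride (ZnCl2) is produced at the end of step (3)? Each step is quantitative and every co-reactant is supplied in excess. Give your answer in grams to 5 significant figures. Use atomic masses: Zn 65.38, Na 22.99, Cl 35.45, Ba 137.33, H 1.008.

178.68 g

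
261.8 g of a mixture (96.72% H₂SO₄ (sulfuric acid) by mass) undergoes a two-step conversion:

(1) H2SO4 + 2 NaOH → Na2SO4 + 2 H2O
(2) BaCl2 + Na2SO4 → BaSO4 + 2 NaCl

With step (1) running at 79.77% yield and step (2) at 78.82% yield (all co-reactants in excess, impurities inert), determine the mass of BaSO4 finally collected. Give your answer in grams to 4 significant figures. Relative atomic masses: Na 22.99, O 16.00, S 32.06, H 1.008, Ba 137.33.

378.9 g

Pure H2SO4 = 261.8 × 0.9672 = 253.21 g.
M(H2SO4) = 2(1.008) + 32.06 + 4(16.00) = 98.076 g/mol.
M(BaSO4) = 137.33 + 32.06 + 4(16.00) = 233.39 g/mol.
n(H2SO4) = 253.21 / 98.076 = 2.5818 mol.
Step 1 (H2SO4:Na2SO4 = 1:1): theoretical n(Na2SO4) = 2.5818 mol; at 79.77% yield, n(Na2SO4) = 2.0595 mol.
Step 2 (Na2SO4:BaSO4 = 1:1): theoretical n(BaSO4) = 2.0595 mol, so theoretical mass = 2.0595 × 233.39 = 480.67 g.
At 78.82% yield, actual mass of BaSO4 = 480.67 × 0.7882 = 378.86 g.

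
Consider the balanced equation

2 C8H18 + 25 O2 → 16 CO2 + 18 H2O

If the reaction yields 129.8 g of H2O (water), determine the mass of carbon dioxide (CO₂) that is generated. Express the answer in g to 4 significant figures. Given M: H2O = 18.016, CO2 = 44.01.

281.8 g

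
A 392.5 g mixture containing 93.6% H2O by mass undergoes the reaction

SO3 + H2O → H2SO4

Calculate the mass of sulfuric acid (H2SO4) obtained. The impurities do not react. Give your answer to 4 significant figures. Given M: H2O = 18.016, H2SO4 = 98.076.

Mass of pure H2O = 392.5 g × 0.936 = 367.38 g.
n(H2O) = 367.38 g / 18.016 g/mol = 20.392 mol.
From the equation the H2O:H2SO4 mole ratio is 1:1, so n(H2SO4) = 20.392 × 1/1 = 20.392 mol.
Mass of H2SO4 = 20.392 mol × 98.076 g/mol = 2000.0 g.

2000 g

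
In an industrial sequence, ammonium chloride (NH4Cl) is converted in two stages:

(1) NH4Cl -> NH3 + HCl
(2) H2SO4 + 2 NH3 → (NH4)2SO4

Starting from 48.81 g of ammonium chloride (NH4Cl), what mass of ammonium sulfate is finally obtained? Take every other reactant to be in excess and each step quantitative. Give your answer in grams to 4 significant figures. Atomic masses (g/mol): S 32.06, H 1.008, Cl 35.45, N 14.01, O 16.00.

M(NH4Cl) = 14.01 + 4(1.008) + 35.45 = 53.492 g/mol.
M((NH4)2SO4) = 2(14.01) + 8(1.008) + 32.06 + 4(16.00) = 132.144 g/mol.
n(NH4Cl) = 48.810 / 53.492 = 0.91247 mol.
Step 1 gives a 1:1 ratio of NH4Cl to NH3, so n(NH3) = 0.91247 mol.
In step 2 the NH3:(NH4)2SO4 ratio is 2:1, so n((NH4)2SO4) = 0.45624 mol.
Mass of (NH4)2SO4 = 0.45624 × 132.144 = 60.289 g.

60.29 g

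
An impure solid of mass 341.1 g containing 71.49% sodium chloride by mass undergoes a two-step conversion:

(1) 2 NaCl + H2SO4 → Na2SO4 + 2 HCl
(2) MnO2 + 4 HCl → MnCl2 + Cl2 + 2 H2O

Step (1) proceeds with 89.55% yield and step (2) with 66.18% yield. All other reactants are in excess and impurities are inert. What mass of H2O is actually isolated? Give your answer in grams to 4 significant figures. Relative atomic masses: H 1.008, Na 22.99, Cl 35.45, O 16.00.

22.28 g

Pure NaCl = 341.1 × 0.7149 = 243.85 g.
M(NaCl) = 22.99 + 35.45 = 58.44 g/mol.
M(H2O) = 2(1.008) + 16.00 = 18.016 g/mol.
n(NaCl) = 243.85 / 58.44 = 4.1727 mol.
Step 1 (NaCl:HCl = 2:2): theoretical n(HCl) = 4.1727 mol; at 89.55% yield, n(HCl) = 3.7366 mol.
Step 2 (HCl:H2O = 4:2): theoretical n(H2O) = 1.8683 mol, so theoretical mass = 1.8683 × 18.016 = 33.660 g.
At 66.18% yield, actual mass of H2O = 33.660 × 0.6618 = 22.276 g.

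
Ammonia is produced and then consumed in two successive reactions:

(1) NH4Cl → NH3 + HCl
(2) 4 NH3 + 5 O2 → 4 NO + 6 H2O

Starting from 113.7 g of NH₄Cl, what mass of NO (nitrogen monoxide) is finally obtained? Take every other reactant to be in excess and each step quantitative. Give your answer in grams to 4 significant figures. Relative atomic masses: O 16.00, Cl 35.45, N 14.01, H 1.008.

63.79 g

M(NH4Cl) = 14.01 + 4(1.008) + 35.45 = 53.492 g/mol.
M(NO) = 14.01 + 16.00 = 30.01 g/mol.
n(NH4Cl) = 113.70 / 53.492 = 2.1256 mol.
Step 1 gives a 1:1 ratio of NH4Cl to NH3, so n(NH3) = 2.1256 mol.
In step 2 the NH3:NO ratio is 4:4, so n(NO) = 2.1256 mol.
Mass of NO = 2.1256 × 30.01 = 63.788 g.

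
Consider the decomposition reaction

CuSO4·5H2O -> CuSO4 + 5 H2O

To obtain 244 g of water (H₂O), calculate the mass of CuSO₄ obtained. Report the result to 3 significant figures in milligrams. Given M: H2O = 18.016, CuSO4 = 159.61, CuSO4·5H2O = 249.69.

n(H2O) = 244.0 g / 18.016 g/mol = 13.54 mol.
From the equation the H2O:CuSO4 mole ratio is 5:1, so n(CuSO4) = 13.54 × 1/5 = 2.709 mol.
Mass of CuSO4 = 2.709 mol × 159.61 g/mol = 432.3 g.
Converting to mg: 432.3 g = 432000 mg.

432000 mg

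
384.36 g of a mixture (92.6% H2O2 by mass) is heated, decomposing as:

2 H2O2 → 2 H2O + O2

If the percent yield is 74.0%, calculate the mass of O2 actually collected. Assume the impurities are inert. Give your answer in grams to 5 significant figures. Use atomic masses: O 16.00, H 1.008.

Pure H2O2 available = 384.36 g × 0.926 = 355.917 g.
M(H2O2) = 2(1.008) + 2(16.00) = 34.016 g/mol.
M(O2) = 2(16.00) = 32.00 g/mol.
n(H2O2) = 355.917 g / 34.016 g/mol = 10.4632 mol.
From the equation the H2O2:O2 mole ratio is 2:1, so n(O2) = 10.4632 × 1/2 = 5.23162 mol.
Mass of O2 = 5.23162 mol × 32.00 g/mol = 167.412 g.
Actual mass collected = 167.412 g × 0.740 = 123.885 g.

123.88 g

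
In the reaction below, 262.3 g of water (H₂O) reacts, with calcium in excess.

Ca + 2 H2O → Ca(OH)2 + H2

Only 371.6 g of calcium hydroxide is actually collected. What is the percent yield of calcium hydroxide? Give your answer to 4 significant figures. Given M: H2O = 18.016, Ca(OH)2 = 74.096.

n(H2O) = 262.30 g / 18.016 g/mol = 14.559 mol.
From the equation the H2O:Ca(OH)2 mole ratio is 2:1, so n(Ca(OH)2) = 14.559 × 1/2 = 7.2796 mol.
Mass of Ca(OH)2 = 7.2796 mol × 74.096 g/mol = 539.39 g.
This is the theoretical yield. Percent yield = 371.6 g / 539.39 g × 100% = 68.892%.

68.89 %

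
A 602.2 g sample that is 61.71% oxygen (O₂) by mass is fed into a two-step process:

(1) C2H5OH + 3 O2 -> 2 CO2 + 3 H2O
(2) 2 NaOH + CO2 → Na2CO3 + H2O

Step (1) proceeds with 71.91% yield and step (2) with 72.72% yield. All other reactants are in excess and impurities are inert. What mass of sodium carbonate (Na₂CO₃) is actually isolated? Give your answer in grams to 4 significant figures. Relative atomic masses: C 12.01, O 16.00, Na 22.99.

429.1 g

Pure O2 = 602.2 × 0.6171 = 371.62 g.
M(O2) = 2(16.00) = 32.00 g/mol.
M(Na2CO3) = 2(22.99) + 12.01 + 3(16.00) = 105.99 g/mol.
n(O2) = 371.62 / 32.00 = 11.613 mol.
Step 1 (O2:CO2 = 3:2): theoretical n(CO2) = 7.7420 mol; at 71.91% yield, n(CO2) = 5.5673 mol.
Step 2 (CO2:Na2CO3 = 1:1): theoretical n(Na2CO3) = 5.5673 mol, so theoretical mass = 5.5673 × 105.99 = 590.08 g.
At 72.72% yield, actual mass of Na2CO3 = 590.08 × 0.7272 = 429.10 g.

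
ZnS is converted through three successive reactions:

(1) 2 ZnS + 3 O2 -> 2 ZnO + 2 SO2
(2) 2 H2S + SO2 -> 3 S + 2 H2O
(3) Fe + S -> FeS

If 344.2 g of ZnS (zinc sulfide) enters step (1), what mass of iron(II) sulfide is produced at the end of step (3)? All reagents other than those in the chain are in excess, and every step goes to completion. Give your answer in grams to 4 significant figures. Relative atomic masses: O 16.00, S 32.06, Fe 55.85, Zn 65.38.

931.6 g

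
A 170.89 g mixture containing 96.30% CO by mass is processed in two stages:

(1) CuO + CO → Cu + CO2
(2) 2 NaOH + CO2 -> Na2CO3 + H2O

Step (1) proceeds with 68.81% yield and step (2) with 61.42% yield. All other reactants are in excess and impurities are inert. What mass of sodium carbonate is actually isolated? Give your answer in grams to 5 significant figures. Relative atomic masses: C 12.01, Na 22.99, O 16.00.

263.18 g

Pure CO = 170.89 × 0.9630 = 164.567 g.
M(CO) = 12.01 + 16.00 = 28.01 g/mol.
M(Na2CO3) = 2(22.99) + 12.01 + 3(16.00) = 105.99 g/mol.
n(CO) = 164.567 / 28.01 = 5.87530 mol.
Step 1 (CO:CO2 = 1:1): theoretical n(CO2) = 5.87530 mol; at 68.81% yield, n(CO2) = 4.04279 mol.
Step 2 (CO2:Na2CO3 = 1:1): theoretical n(Na2CO3) = 4.04279 mol, so theoretical mass = 4.04279 × 105.99 = 428.496 g.
At 61.42% yield, actual mass of Na2CO3 = 428.496 × 0.6142 = 263.182 g.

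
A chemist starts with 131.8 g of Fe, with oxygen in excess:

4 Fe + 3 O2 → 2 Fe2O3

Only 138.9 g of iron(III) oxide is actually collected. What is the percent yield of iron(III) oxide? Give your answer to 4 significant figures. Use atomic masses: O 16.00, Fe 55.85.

M(Fe) = 55.85 g/mol.
M(Fe2O3) = 2(55.85) + 3(16.00) = 159.70 g/mol.
n(Fe) = 131.80 g / 55.85 g/mol = 2.3599 mol.
From the equation the Fe:Fe2O3 mole ratio is 4:2, so n(Fe2O3) = 2.3599 × 2/4 = 1.1799 mol.
Mass of Fe2O3 = 1.1799 mol × 159.70 g/mol = 188.44 g.
This is the theoretical yield. Percent yield = 138.9 g / 188.44 g × 100% = 73.711%.

73.71 %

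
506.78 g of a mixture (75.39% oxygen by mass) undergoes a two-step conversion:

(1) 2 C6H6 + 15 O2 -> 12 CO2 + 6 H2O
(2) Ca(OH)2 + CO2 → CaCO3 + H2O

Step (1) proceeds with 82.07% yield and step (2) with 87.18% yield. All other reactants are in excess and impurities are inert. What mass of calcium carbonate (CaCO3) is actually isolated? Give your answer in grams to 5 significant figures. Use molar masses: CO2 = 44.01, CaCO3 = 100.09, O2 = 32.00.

684.01 g

Pure O2 = 506.78 × 0.7539 = 382.061 g.
n(O2) = 382.061 / 32.00 = 11.9394 mol.
Step 1 (O2:CO2 = 15:12): theoretical n(CO2) = 9.55154 mol; at 82.07% yield, n(CO2) = 7.83895 mol.
Step 2 (CO2:CaCO3 = 1:1): theoretical n(CaCO3) = 7.83895 mol, so theoretical mass = 7.83895 × 100.09 = 784.600 g.
At 87.18% yield, actual mass of CaCO3 = 784.600 × 0.8718 = 684.014 g.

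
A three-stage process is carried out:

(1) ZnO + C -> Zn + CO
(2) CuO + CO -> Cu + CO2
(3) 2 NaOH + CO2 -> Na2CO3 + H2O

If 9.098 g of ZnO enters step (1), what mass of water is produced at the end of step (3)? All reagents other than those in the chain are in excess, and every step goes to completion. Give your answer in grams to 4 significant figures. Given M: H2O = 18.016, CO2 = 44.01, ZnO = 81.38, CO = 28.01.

2.014 g

n(ZnO) = 9.098 / 81.38 = 0.11180 mol.
Reaction (1): ZnO→CO ratio 1:1 ⇒ n(CO) = 0.11180 mol.
Reaction (2): CO→CO2 ratio 1:1 ⇒ n(CO2) = 0.11180 mol.
Reaction (3): CO2→H2O ratio 1:1 ⇒ n(H2O) = 0.11180 mol.
Mass of H2O = 0.11180 × 18.016 = 2.0141 g.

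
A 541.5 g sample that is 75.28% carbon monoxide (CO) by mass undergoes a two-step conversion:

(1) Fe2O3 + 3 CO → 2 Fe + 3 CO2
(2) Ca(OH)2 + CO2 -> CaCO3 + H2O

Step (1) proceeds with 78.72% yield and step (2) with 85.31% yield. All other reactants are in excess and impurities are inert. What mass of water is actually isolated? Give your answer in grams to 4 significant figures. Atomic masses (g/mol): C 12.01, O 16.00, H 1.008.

176.1 g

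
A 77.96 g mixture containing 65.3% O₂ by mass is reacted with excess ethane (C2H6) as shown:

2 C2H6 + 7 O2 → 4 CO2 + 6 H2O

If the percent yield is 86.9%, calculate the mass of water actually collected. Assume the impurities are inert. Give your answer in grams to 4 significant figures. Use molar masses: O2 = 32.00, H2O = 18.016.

21.35 g

Pure O2 available = 77.96 g × 0.653 = 50.908 g.
n(O2) = 50.908 g / 32.00 g/mol = 1.5909 mol.
From the equation the O2:H2O mole ratio is 7:6, so n(H2O) = 1.5909 × 6/7 = 1.3636 mol.
Mass of H2O = 1.3636 mol × 18.016 g/mol = 24.567 g.
Actual mass collected = 24.567 g × 0.869 = 21.348 g.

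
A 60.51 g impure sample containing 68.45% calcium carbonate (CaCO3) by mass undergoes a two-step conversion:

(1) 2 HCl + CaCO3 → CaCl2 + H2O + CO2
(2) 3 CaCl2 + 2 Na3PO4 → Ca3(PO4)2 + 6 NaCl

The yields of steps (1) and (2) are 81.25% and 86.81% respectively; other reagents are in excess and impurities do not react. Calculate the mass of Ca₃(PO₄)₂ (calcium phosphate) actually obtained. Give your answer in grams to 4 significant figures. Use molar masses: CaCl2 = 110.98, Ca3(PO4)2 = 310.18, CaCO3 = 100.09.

30.18 g

Pure CaCO3 = 60.51 × 0.6845 = 41.419 g.
n(CaCO3) = 41.419 / 100.09 = 0.41382 mol.
Step 1 (CaCO3:CaCl2 = 1:1): theoretical n(CaCl2) = 0.41382 mol; at 81.25% yield, n(CaCl2) = 0.33623 mol.
Step 2 (CaCl2:Ca3(PO4)2 = 3:1): theoretical n(Ca3(PO4)2) = 0.11208 mol, so theoretical mass = 0.11208 × 310.18 = 34.764 g.
At 86.81% yield, actual mass of Ca3(PO4)2 = 34.764 × 0.8681 = 30.178 g.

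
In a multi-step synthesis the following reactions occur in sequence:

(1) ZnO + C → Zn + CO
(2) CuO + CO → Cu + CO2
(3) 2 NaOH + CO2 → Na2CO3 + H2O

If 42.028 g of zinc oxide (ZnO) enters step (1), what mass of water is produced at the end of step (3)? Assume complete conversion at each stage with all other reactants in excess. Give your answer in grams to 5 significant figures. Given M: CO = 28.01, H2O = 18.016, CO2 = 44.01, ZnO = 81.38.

n(ZnO) = 42.028 / 81.38 = 0.516441 mol.
Reaction (1): ZnO→CO ratio 1:1 ⇒ n(CO) = 0.516441 mol.
Reaction (2): CO→CO2 ratio 1:1 ⇒ n(CO2) = 0.516441 mol.
Reaction (3): CO2→H2O ratio 1:1 ⇒ n(H2O) = 0.516441 mol.
Mass of H2O = 0.516441 × 18.016 = 9.30421 g.

9.3042 g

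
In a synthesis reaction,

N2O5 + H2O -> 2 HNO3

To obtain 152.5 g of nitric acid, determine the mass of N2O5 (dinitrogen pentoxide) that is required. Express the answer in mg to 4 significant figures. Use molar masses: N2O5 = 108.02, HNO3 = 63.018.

n(HNO3) = 152.50 g / 63.018 g/mol = 2.4199 mol.
From the equation the HNO3:N2O5 mole ratio is 2:1, so n(N2O5) = 2.4199 × 1/2 = 1.2100 mol.
Mass of N2O5 = 1.2100 mol × 108.02 g/mol = 130.70 g.
Converting to mg: 130.70 g = 130700 mg.

130700 mg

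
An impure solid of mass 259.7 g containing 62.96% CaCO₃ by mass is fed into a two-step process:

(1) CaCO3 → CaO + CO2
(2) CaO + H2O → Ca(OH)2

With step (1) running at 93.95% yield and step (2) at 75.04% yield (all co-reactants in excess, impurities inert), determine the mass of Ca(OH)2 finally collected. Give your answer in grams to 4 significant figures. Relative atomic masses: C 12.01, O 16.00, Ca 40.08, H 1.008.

85.34 g

Pure CaCO3 = 259.7 × 0.6296 = 163.51 g.
M(CaCO3) = 40.08 + 12.01 + 3(16.00) = 100.09 g/mol.
M(Ca(OH)2) = 40.08 + 2(16.00) + 2(1.008) = 74.096 g/mol.
n(CaCO3) = 163.51 / 100.09 = 1.6336 mol.
Step 1 (CaCO3:CaO = 1:1): theoretical n(CaO) = 1.6336 mol; at 93.95% yield, n(CaO) = 1.5348 mol.
Step 2 (CaO:Ca(OH)2 = 1:1): theoretical n(Ca(OH)2) = 1.5348 mol, so theoretical mass = 1.5348 × 74.096 = 113.72 g.
At 75.04% yield, actual mass of Ca(OH)2 = 113.72 × 0.7504 = 85.336 g.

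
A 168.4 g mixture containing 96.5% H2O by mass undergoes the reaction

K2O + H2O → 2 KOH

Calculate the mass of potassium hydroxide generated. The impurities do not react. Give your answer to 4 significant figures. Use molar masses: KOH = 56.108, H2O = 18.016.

1012 g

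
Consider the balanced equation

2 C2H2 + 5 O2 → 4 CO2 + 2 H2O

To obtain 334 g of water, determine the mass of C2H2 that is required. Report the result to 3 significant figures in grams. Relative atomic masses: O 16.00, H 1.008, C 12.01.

483 g

M(H2O) = 2(1.008) + 16.00 = 18.016 g/mol.
M(C2H2) = 2(12.01) + 2(1.008) = 26.036 g/mol.
n(H2O) = 334.0 g / 18.016 g/mol = 18.54 mol.
From the equation the H2O:C2H2 mole ratio is 2:2, so n(C2H2) = 18.54 × 2/2 = 18.54 mol.
Mass of C2H2 = 18.54 mol × 26.036 g/mol = 482.7 g.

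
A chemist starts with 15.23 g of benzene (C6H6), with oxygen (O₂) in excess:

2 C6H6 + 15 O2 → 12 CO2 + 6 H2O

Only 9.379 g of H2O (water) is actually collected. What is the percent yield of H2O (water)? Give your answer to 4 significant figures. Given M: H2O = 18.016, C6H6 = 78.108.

89.00 %

n(C6H6) = 15.230 g / 78.108 g/mol = 0.19499 mol.
From the equation the C6H6:H2O mole ratio is 2:6, so n(H2O) = 0.19499 × 6/2 = 0.58496 mol.
Mass of H2O = 0.58496 mol × 18.016 g/mol = 10.539 g.
This is the theoretical yield. Percent yield = 9.379 g / 10.539 g × 100% = 88.996%.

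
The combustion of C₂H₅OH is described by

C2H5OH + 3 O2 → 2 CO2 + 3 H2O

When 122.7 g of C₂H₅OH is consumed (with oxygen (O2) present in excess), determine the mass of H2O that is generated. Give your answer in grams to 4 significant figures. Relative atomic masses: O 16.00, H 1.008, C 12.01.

144.0 g

M(C2H5OH) = 2(12.01) + 6(1.008) + 16.00 = 46.068 g/mol.
M(H2O) = 2(1.008) + 16.00 = 18.016 g/mol.
n(C2H5OH) = 122.70 g / 46.068 g/mol = 2.6635 mol.
From the equation the C2H5OH:H2O mole ratio is 1:3, so n(H2O) = 2.6635 × 3/1 = 7.9904 mol.
Mass of H2O = 7.9904 mol × 18.016 g/mol = 143.95 g.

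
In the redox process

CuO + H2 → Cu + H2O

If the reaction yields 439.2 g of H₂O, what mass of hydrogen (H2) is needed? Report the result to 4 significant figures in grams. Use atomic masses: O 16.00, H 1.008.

49.15 g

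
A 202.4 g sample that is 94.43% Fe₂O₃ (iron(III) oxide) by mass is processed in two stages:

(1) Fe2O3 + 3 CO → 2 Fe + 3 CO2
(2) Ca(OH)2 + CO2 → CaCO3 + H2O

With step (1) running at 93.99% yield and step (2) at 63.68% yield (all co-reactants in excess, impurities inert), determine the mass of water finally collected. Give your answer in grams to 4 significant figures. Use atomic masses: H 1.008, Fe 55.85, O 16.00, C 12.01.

38.72 g

Pure Fe2O3 = 202.4 × 0.9443 = 191.13 g.
M(Fe2O3) = 2(55.85) + 3(16.00) = 159.70 g/mol.
M(H2O) = 2(1.008) + 16.00 = 18.016 g/mol.
n(Fe2O3) = 191.13 / 159.70 = 1.1968 mol.
Step 1 (Fe2O3:CO2 = 1:3): theoretical n(CO2) = 3.5904 mol; at 93.99% yield, n(CO2) = 3.3746 mol.
Step 2 (CO2:H2O = 1:1): theoretical n(H2O) = 3.3746 mol, so theoretical mass = 3.3746 × 18.016 = 60.796 g.
At 63.68% yield, actual mass of H2O = 60.796 × 0.6368 = 38.715 g.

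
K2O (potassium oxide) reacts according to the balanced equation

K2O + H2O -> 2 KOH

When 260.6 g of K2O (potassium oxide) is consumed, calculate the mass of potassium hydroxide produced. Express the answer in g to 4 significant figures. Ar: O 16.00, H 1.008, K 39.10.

310.4 g

M(K2O) = 2(39.10) + 16.00 = 94.20 g/mol.
M(KOH) = 39.10 + 16.00 + 1.008 = 56.108 g/mol.
n(K2O) = 260.60 g / 94.20 g/mol = 2.7665 mol.
From the equation the K2O:KOH mole ratio is 1:2, so n(KOH) = 2.7665 × 2/1 = 5.5329 mol.
Mass of KOH = 5.5329 mol × 56.108 g/mol = 310.44 g.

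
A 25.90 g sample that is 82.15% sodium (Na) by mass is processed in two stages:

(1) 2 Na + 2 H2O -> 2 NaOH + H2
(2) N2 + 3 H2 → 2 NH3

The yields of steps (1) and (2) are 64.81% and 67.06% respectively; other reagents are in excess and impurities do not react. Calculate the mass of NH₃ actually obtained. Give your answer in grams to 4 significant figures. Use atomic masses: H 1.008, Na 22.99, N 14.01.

Pure Na = 25.90 × 0.8215 = 21.277 g.
M(Na) = 22.99 g/mol.
M(NH3) = 14.01 + 3(1.008) = 17.034 g/mol.
n(Na) = 21.277 / 22.99 = 0.92548 mol.
Step 1 (Na:H2 = 2:1): theoretical n(H2) = 0.46274 mol; at 64.81% yield, n(H2) = 0.29990 mol.
Step 2 (H2:NH3 = 3:2): theoretical n(NH3) = 0.19994 mol, so theoretical mass = 0.19994 × 17.034 = 3.4057 g.
At 67.06% yield, actual mass of NH3 = 3.4057 × 0.6706 = 2.2839 g.

2.284 g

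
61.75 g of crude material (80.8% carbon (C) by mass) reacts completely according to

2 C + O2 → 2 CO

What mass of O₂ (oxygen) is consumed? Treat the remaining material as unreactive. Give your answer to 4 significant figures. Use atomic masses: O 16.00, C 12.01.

Mass of pure C = 61.75 g × 0.808 = 49.894 g.
M(C) = 12.01 g/mol.
M(O2) = 2(16.00) = 32.00 g/mol.
n(C) = 49.894 g / 12.01 g/mol = 4.1544 mol.
From the equation the C:O2 mole ratio is 2:1, so n(O2) = 4.1544 × 1/2 = 2.0772 mol.
Mass of O2 = 2.0772 mol × 32.00 g/mol = 66.470 g.

66.47 g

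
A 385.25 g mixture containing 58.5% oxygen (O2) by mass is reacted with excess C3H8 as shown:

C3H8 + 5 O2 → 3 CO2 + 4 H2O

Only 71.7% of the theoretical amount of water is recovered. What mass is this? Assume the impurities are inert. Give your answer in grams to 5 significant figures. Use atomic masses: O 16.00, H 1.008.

72.781 g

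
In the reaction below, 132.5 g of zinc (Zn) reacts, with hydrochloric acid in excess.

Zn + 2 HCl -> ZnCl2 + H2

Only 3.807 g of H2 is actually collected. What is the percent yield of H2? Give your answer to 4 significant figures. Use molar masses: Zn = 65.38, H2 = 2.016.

93.18 %

n(Zn) = 132.50 g / 65.38 g/mol = 2.0266 mol.
From the equation the Zn:H2 mole ratio is 1:1, so n(H2) = 2.0266 × 1/1 = 2.0266 mol.
Mass of H2 = 2.0266 mol × 2.016 g/mol = 4.0857 g.
This is the theoretical yield. Percent yield = 3.807 g / 4.0857 g × 100% = 93.180%.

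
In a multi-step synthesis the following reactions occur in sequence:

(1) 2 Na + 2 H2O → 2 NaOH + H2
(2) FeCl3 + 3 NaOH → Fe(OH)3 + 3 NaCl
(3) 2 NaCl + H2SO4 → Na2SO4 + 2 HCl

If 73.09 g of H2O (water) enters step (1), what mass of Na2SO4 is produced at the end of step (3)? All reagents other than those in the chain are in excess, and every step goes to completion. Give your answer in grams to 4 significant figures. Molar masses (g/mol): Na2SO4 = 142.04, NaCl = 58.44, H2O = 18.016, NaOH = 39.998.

n(H2O) = 73.09 / 18.016 = 4.0569 mol.
Reaction (1): H2O→NaOH ratio 2:2 ⇒ n(NaOH) = 4.0569 mol.
Reaction (2): NaOH→NaCl ratio 3:3 ⇒ n(NaCl) = 4.0569 mol.
Reaction (3): NaCl→Na2SO4 ratio 2:1 ⇒ n(Na2SO4) = 2.0285 mol.
Mass of Na2SO4 = 2.0285 × 142.04 = 288.12 g.

288.1 g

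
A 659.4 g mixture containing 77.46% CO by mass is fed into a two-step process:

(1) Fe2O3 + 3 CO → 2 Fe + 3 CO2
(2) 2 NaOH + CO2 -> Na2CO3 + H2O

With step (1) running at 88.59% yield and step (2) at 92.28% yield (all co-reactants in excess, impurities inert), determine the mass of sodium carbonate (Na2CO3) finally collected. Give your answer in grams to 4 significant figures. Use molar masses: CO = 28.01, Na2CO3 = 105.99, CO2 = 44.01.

Pure CO = 659.4 × 0.7746 = 510.77 g.
n(CO) = 510.77 / 28.01 = 18.235 mol.
Step 1 (CO:CO2 = 3:3): theoretical n(CO2) = 18.235 mol; at 88.59% yield, n(CO2) = 16.155 mol.
Step 2 (CO2:Na2CO3 = 1:1): theoretical n(Na2CO3) = 16.155 mol, so theoretical mass = 16.155 × 105.99 = 1712.2 g.
At 92.28% yield, actual mass of Na2CO3 = 1712.2 × 0.9228 = 1580.0 g.

1580 g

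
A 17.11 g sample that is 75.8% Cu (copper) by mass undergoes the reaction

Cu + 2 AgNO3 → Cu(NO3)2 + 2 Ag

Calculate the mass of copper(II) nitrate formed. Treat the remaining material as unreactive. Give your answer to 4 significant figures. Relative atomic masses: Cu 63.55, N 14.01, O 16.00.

38.28 g

Mass of pure Cu = 17.11 g × 0.758 = 12.969 g.
M(Cu) = 63.55 g/mol.
M(Cu(NO3)2) = 63.55 + 2(14.01) + 6(16.00) = 187.57 g/mol.
n(Cu) = 12.969 g / 63.55 g/mol = 0.20408 mol.
From the equation the Cu:Cu(NO3)2 mole ratio is 1:1, so n(Cu(NO3)2) = 0.20408 × 1/1 = 0.20408 mol.
Mass of Cu(NO3)2 = 0.20408 mol × 187.57 g/mol = 38.280 g.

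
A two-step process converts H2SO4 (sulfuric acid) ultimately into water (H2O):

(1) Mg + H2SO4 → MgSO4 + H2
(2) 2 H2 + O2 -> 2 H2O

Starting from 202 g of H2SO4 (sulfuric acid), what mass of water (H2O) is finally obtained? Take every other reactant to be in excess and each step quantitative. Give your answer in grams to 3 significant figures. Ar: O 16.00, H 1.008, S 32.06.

37.1 g

M(H2SO4) = 2(1.008) + 32.06 + 4(16.00) = 98.076 g/mol.
M(H2O) = 2(1.008) + 16.00 = 18.016 g/mol.
n(H2SO4) = 202.0 / 98.076 = 2.060 mol.
Step 1 gives a 1:1 ratio of H2SO4 to H2, so n(H2) = 2.060 mol.
In step 2 the H2:H2O ratio is 2:2, so n(H2O) = 2.060 mol.
Mass of H2O = 2.060 × 18.016 = 37.11 g.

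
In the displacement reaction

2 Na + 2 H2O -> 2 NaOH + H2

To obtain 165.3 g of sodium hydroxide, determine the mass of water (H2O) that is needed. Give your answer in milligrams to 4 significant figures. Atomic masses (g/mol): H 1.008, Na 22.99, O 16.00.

74450 mg

M(NaOH) = 22.99 + 16.00 + 1.008 = 39.998 g/mol.
M(H2O) = 2(1.008) + 16.00 = 18.016 g/mol.
n(NaOH) = 165.30 g / 39.998 g/mol = 4.1327 mol.
From the equation the NaOH:H2O mole ratio is 2:2, so n(H2O) = 4.1327 × 2/2 = 4.1327 mol.
Mass of H2O = 4.1327 mol × 18.016 g/mol = 74.455 g.
Converting to mg: 74.455 g = 74450 mg.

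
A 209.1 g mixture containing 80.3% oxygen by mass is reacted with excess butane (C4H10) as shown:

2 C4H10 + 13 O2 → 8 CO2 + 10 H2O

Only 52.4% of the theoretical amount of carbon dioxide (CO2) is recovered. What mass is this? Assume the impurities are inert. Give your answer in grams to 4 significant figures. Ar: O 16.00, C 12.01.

74.46 g

Pure O2 available = 209.1 g × 0.803 = 167.91 g.
M(O2) = 2(16.00) = 32.00 g/mol.
M(CO2) = 12.01 + 2(16.00) = 44.01 g/mol.
n(O2) = 167.91 g / 32.00 g/mol = 5.2471 mol.
From the equation the O2:CO2 mole ratio is 13:8, so n(CO2) = 5.2471 × 8/13 = 3.2290 mol.
Mass of CO2 = 3.2290 mol × 44.01 g/mol = 142.11 g.
Actual mass collected = 142.11 g × 0.524 = 74.464 g.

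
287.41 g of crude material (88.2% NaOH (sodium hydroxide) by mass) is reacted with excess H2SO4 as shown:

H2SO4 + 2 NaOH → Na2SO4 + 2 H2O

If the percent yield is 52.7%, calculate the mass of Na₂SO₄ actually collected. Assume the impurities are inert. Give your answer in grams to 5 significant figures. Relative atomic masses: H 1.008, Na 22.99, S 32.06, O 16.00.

Pure NaOH available = 287.41 g × 0.882 = 253.496 g.
M(NaOH) = 22.99 + 16.00 + 1.008 = 39.998 g/mol.
M(Na2SO4) = 2(22.99) + 32.06 + 4(16.00) = 142.04 g/mol.
n(NaOH) = 253.496 g / 39.998 g/mol = 6.33771 mol.
From the equation the NaOH:Na2SO4 mole ratio is 2:1, so n(Na2SO4) = 6.33771 × 1/2 = 3.16885 mol.
Mass of Na2SO4 = 3.16885 mol × 142.04 g/mol = 450.104 g.
Actual mass collected = 450.104 g × 0.527 = 237.205 g.

237.20 g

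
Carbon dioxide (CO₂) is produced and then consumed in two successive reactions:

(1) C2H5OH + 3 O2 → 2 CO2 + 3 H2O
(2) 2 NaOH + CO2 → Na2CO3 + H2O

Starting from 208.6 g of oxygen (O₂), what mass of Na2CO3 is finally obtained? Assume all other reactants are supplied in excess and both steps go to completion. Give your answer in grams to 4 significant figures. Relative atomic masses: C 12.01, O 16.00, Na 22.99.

M(O2) = 2(16.00) = 32.00 g/mol.
M(Na2CO3) = 2(22.99) + 12.01 + 3(16.00) = 105.99 g/mol.
n(O2) = 208.60 / 32.00 = 6.5187 mol.
Step 1 gives a 3:2 ratio of O2 to CO2, so n(CO2) = 4.3458 mol.
In step 2 the CO2:Na2CO3 ratio is 1:1, so n(Na2CO3) = 4.3458 mol.
Mass of Na2CO3 = 4.3458 × 105.99 = 460.61 g.

460.6 g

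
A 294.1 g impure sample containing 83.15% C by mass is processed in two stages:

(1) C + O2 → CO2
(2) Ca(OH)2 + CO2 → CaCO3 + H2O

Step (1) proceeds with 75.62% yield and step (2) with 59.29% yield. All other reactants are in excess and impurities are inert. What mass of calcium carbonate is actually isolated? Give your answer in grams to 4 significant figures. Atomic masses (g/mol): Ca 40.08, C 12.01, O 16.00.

Pure C = 294.1 × 0.8315 = 244.54 g.
M(C) = 12.01 g/mol.
M(CaCO3) = 40.08 + 12.01 + 3(16.00) = 100.09 g/mol.
n(C) = 244.54 / 12.01 = 20.362 mol.
Step 1 (C:CO2 = 1:1): theoretical n(CO2) = 20.362 mol; at 75.62% yield, n(CO2) = 15.398 mol.
Step 2 (CO2:CaCO3 = 1:1): theoretical n(CaCO3) = 15.398 mol, so theoretical mass = 15.398 × 100.09 = 1541.1 g.
At 59.29% yield, actual mass of CaCO3 = 1541.1 × 0.5929 = 913.74 g.

913.7 g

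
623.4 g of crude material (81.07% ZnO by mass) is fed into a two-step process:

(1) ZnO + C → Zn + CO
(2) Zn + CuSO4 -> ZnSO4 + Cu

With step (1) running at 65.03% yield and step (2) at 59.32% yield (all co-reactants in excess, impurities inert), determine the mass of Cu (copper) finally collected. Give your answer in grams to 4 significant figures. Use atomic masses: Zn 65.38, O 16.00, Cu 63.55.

152.2 g

Pure ZnO = 623.4 × 0.8107 = 505.39 g.
M(ZnO) = 65.38 + 16.00 = 81.38 g/mol.
M(Cu) = 63.55 g/mol.
n(ZnO) = 505.39 / 81.38 = 6.2103 mol.
Step 1 (ZnO:Zn = 1:1): theoretical n(Zn) = 6.2103 mol; at 65.03% yield, n(Zn) = 4.0385 mol.
Step 2 (Zn:Cu = 1:1): theoretical n(Cu) = 4.0385 mol, so theoretical mass = 4.0385 × 63.55 = 256.65 g.
At 59.32% yield, actual mass of Cu = 256.65 × 0.5932 = 152.24 g.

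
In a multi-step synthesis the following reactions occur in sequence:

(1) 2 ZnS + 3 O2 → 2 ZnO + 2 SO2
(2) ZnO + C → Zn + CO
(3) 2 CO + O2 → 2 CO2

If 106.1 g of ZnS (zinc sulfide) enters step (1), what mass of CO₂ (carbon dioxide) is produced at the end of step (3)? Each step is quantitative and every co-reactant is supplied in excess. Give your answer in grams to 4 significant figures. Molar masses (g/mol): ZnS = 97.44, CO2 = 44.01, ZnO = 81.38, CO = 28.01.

47.92 g

n(ZnS) = 106.1 / 97.44 = 1.0889 mol.
Reaction (1): ZnS→ZnO ratio 2:2 ⇒ n(ZnO) = 1.0889 mol.
Reaction (2): ZnO→CO ratio 1:1 ⇒ n(CO) = 1.0889 mol.
Reaction (3): CO→CO2 ratio 2:2 ⇒ n(CO2) = 1.0889 mol.
Mass of CO2 = 1.0889 × 44.01 = 47.921 g.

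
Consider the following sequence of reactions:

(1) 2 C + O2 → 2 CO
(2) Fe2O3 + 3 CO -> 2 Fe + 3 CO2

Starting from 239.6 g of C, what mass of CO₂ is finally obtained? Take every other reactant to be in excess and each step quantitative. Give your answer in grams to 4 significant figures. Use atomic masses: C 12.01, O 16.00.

878.0 g

M(C) = 12.01 g/mol.
M(CO2) = 12.01 + 2(16.00) = 44.01 g/mol.
n(C) = 239.60 / 12.01 = 19.950 mol.
Step 1 gives a 2:2 ratio of C to CO, so n(CO) = 19.950 mol.
In step 2 the CO:CO2 ratio is 3:3, so n(CO2) = 19.950 mol.
Mass of CO2 = 19.950 × 44.01 = 878.00 g.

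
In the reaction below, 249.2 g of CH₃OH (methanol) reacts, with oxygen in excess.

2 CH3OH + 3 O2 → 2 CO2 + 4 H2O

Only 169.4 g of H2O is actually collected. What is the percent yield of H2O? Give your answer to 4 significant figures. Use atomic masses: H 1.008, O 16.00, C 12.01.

M(CH3OH) = 12.01 + 4(1.008) + 16.00 = 32.042 g/mol.
M(H2O) = 2(1.008) + 16.00 = 18.016 g/mol.
n(CH3OH) = 249.20 g / 32.042 g/mol = 7.7773 mol.
From the equation the CH3OH:H2O mole ratio is 2:4, so n(H2O) = 7.7773 × 4/2 = 15.555 mol.
Mass of H2O = 15.555 mol × 18.016 g/mol = 280.23 g.
This is the theoretical yield. Percent yield = 169.4 g / 280.23 g × 100% = 60.450%.

60.45 %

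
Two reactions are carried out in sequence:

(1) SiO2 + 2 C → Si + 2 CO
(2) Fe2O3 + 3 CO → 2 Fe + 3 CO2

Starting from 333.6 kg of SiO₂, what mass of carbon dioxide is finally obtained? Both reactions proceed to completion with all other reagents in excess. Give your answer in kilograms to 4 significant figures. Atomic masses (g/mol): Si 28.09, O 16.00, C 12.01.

488.7 kg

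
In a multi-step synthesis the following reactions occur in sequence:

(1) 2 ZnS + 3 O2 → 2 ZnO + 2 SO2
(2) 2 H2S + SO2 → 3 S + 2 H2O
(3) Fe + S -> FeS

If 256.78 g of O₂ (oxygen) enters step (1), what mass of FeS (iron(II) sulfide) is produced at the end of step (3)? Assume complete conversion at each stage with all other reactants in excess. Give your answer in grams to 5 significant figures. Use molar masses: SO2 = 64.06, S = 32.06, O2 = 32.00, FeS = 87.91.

n(O2) = 256.78 / 32.00 = 8.02437 mol.
Reaction (1): O2→SO2 ratio 3:2 ⇒ n(SO2) = 5.34958 mol.
Reaction (2): SO2→S ratio 1:3 ⇒ n(S) = 16.0487 mol.
Reaction (3): S→FeS ratio 1:1 ⇒ n(FeS) = 16.0487 mol.
Mass of FeS = 16.0487 × 87.91 = 1410.85 g.

1410.8 g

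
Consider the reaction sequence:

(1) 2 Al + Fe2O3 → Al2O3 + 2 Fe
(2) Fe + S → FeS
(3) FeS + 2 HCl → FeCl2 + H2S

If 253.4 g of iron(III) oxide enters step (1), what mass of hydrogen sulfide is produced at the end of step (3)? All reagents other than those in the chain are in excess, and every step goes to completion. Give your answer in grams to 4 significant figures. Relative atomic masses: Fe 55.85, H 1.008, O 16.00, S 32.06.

M(Fe2O3) = 2(55.85) + 3(16.00) = 159.70 g/mol.
M(H2S) = 2(1.008) + 32.06 = 34.076 g/mol.
n(Fe2O3) = 253.4 / 159.70 = 1.5867 mol.
Reaction (1): Fe2O3→Fe ratio 1:2 ⇒ n(Fe) = 3.1735 mol.
Reaction (2): Fe→FeS ratio 1:1 ⇒ n(FeS) = 3.1735 mol.
Reaction (3): FeS→H2S ratio 1:1 ⇒ n(H2S) = 3.1735 mol.
Mass of H2S = 3.1735 × 34.076 = 108.14 g.

108.1 g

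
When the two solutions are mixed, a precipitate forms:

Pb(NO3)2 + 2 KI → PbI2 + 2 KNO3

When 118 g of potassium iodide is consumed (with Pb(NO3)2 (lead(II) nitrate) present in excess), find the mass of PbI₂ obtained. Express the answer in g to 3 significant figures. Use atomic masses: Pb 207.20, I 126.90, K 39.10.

M(KI) = 39.10 + 126.90 = 166.00 g/mol.
M(PbI2) = 207.20 + 2(126.90) = 461.00 g/mol.
n(KI) = 118.0 g / 166.00 g/mol = 0.7108 mol.
From the equation the KI:PbI2 mole ratio is 2:1, so n(PbI2) = 0.7108 × 1/2 = 0.3554 mol.
Mass of PbI2 = 0.3554 mol × 461.00 g/mol = 163.8 g.

164 g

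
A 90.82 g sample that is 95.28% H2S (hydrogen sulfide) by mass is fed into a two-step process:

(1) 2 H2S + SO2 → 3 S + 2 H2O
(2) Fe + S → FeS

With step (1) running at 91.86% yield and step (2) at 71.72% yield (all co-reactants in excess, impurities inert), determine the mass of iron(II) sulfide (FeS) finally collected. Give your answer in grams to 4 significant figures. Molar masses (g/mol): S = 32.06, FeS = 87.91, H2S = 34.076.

Pure H2S = 90.82 × 0.9528 = 86.533 g.
n(H2S) = 86.533 / 34.076 = 2.5394 mol.
Step 1 (H2S:S = 2:3): theoretical n(S) = 3.8091 mol; at 91.86% yield, n(S) = 3.4991 mol.
Step 2 (S:FeS = 1:1): theoretical n(FeS) = 3.4991 mol, so theoretical mass = 3.4991 × 87.91 = 307.60 g.
At 71.72% yield, actual mass of FeS = 307.60 × 0.7172 = 220.61 g.

220.6 g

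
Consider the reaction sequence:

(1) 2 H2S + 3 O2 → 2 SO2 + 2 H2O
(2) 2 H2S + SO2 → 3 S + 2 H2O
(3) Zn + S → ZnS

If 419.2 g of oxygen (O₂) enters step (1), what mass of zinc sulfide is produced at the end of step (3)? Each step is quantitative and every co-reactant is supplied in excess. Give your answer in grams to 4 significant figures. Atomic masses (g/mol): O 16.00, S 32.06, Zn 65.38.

M(O2) = 2(16.00) = 32.00 g/mol.
M(ZnS) = 65.38 + 32.06 = 97.44 g/mol.
n(O2) = 419.2 / 32.00 = 13.100 mol.
Reaction (1): O2→SO2 ratio 3:2 ⇒ n(SO2) = 8.7333 mol.
Reaction (2): SO2→S ratio 1:3 ⇒ n(S) = 26.200 mol.
Reaction (3): S→ZnS ratio 1:1 ⇒ n(ZnS) = 26.200 mol.
Mass of ZnS = 26.200 × 97.44 = 2552.9 g.

2553 g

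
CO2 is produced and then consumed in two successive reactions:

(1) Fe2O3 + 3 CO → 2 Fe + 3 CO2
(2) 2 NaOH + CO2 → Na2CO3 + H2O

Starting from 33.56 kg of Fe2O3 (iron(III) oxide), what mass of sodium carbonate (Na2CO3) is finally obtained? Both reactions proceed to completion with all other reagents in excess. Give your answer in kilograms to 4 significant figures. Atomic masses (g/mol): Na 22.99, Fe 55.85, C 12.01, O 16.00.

66.82 kg

M(Fe2O3) = 2(55.85) + 3(16.00) = 159.70 g/mol.
M(Na2CO3) = 2(22.99) + 12.01 + 3(16.00) = 105.99 g/mol.
33.56 kg = 33560 g.
n(Fe2O3) = 33560 / 159.70 = 210.14 mol.
Step 1 gives a 1:3 ratio of Fe2O3 to CO2, so n(CO2) = 630.43 mol.
In step 2 the CO2:Na2CO3 ratio is 1:1, so n(Na2CO3) = 630.43 mol.
Mass of Na2CO3 = 630.43 × 105.99 = 66819 g = 66.82 kg.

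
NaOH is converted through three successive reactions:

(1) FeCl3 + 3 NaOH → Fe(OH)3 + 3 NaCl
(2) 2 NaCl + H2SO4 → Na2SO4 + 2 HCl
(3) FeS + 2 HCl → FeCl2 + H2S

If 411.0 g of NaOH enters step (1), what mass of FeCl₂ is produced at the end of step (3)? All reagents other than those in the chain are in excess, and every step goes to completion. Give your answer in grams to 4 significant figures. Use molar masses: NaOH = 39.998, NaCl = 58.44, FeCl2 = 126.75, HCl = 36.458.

651.2 g

n(NaOH) = 411.0 / 39.998 = 10.276 mol.
Reaction (1): NaOH→NaCl ratio 3:3 ⇒ n(NaCl) = 10.276 mol.
Reaction (2): NaCl→HCl ratio 2:2 ⇒ n(HCl) = 10.276 mol.
Reaction (3): HCl→FeCl2 ratio 2:1 ⇒ n(FeCl2) = 5.1378 mol.
Mass of FeCl2 = 5.1378 × 126.75 = 651.21 g.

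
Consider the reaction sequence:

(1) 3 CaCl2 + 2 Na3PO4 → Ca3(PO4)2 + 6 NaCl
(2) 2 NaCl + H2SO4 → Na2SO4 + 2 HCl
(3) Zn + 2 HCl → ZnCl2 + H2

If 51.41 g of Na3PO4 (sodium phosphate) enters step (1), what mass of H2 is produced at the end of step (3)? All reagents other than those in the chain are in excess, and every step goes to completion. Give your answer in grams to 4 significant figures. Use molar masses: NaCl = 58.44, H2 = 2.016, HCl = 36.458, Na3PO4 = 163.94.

n(Na3PO4) = 51.41 / 163.94 = 0.31359 mol.
Reaction (1): Na3PO4→NaCl ratio 2:6 ⇒ n(NaCl) = 0.94077 mol.
Reaction (2): NaCl→HCl ratio 2:2 ⇒ n(HCl) = 0.94077 mol.
Reaction (3): HCl→H2 ratio 2:1 ⇒ n(H2) = 0.47039 mol.
Mass of H2 = 0.47039 × 2.016 = 0.94830 g.

0.9483 g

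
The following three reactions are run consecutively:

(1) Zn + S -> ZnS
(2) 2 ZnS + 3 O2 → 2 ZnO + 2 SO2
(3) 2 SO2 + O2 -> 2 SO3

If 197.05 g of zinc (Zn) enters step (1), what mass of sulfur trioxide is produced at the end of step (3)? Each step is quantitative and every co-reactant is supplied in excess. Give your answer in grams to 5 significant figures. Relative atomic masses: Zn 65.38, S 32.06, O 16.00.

241.29 g

M(Zn) = 65.38 g/mol.
M(SO3) = 32.06 + 3(16.00) = 80.06 g/mol.
n(Zn) = 197.05 / 65.38 = 3.01392 mol.
Reaction (1): Zn→ZnS ratio 1:1 ⇒ n(ZnS) = 3.01392 mol.
Reaction (2): ZnS→SO2 ratio 2:2 ⇒ n(SO2) = 3.01392 mol.
Reaction (3): SO2→SO3 ratio 2:2 ⇒ n(SO3) = 3.01392 mol.
Mass of SO3 = 3.01392 × 80.06 = 241.294 g.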